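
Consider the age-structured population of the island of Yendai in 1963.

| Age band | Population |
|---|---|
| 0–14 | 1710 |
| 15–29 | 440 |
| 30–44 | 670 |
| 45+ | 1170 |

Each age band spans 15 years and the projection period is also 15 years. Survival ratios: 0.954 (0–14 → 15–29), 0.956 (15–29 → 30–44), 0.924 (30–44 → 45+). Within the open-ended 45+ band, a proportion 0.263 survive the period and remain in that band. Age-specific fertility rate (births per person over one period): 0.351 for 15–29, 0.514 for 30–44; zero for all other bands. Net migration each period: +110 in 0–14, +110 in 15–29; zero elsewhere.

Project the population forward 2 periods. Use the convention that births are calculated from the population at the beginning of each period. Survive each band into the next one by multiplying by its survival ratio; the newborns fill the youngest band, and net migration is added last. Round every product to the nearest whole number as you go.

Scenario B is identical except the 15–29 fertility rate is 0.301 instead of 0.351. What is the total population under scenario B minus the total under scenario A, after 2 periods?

Let group 1 be 0–14 through group 4 = 45+.
After projecting period 1:
Births: 440 * 0.351 = 154, 670 * 0.514 = 344 → total 498
Group 2: 1710 * 0.954 = 1631
Group 3: 440 * 0.956 = 421
Group 4: 670 * 0.924 + 1170 * 0.263 = 619 + 308 = 927
Net migration: Group 1 + 110 → 608; Group 2 + 110 → 1741
→ [608, 1741, 421, 927]
After projecting period 2:
Births: 1741 * 0.351 = 611, 421 * 0.514 = 216 → total 827
Group 2: 608 * 0.954 = 580
Group 3: 1741 * 0.956 = 1664
Group 4: 421 * 0.924 + 927 * 0.263 = 389 + 244 = 633
Net migration: Group 1 + 110 → 937; Group 2 + 110 → 690
→ [937, 690, 1664, 633]
Scenario A total after 2 periods: 3924
Scenario B projection —
After projecting period 1:
Births: 440 * 0.301 = 132, 670 * 0.514 = 344 → total 476
Group 2: 1710 * 0.954 = 1631
Group 3: 440 * 0.956 = 421
Group 4: 670 * 0.924 + 1170 * 0.263 = 619 + 308 = 927
Net migration: Group 1 + 110 → 586; Group 2 + 110 → 1741
→ [586, 1741, 421, 927]
After projecting period 2:
Births: 1741 * 0.301 = 524, 421 * 0.514 = 216 → total 740
Group 2: 586 * 0.954 = 559
Group 3: 1741 * 0.956 = 1664
Group 4: 421 * 0.924 + 927 * 0.263 = 389 + 244 = 633
Net migration: Group 1 + 110 → 850; Group 2 + 110 → 669
→ [850, 669, 1664, 633]
Scenario B total after 2 periods: 3816
Difference B − A = 3816 − 3924 = -108

-108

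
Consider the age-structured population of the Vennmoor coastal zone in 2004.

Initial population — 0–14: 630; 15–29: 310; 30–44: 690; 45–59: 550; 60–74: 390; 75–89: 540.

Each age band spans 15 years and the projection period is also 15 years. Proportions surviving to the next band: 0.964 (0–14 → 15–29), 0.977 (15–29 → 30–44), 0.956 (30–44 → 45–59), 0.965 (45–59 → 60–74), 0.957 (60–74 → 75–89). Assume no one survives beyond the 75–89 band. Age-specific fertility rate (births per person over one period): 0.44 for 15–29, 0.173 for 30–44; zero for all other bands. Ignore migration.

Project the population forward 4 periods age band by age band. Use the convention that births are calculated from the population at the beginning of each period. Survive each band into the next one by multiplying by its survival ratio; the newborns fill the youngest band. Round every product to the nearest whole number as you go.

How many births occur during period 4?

Let band 1 be 0–14 through band 6 = 75–89.
Period 1:
Births: 310 × 0.44 = 136  |  690 × 0.173 = 119 → total 255
Band 2: 630 × 0.964 = 607
Band 3: 310 × 0.977 = 303
Band 4: 690 × 0.956 = 660
Band 5: 550 × 0.965 = 531
Band 6: 390 × 0.957 = 373
Giving 255 / 607 / 303 / 660 / 531 / 373.
Period 2:
Births: 607 × 0.44 = 267  |  303 × 0.173 = 52 → total 319
Band 2: 255 × 0.964 = 246
Band 3: 607 × 0.977 = 593
Band 4: 303 × 0.956 = 290
Band 5: 660 × 0.965 = 637
Band 6: 531 × 0.957 = 508
Giving 319 / 246 / 593 / 290 / 637 / 508.
Period 3:
Births: 246 × 0.44 = 108  |  593 × 0.173 = 103 → total 211
Band 2: 319 × 0.964 = 308
Band 3: 246 × 0.977 = 240
Band 4: 593 × 0.956 = 567
Band 5: 290 × 0.965 = 280
Band 6: 637 × 0.957 = 610
Giving 211 / 308 / 240 / 567 / 280 / 610.
Period 4:
Births: 308 × 0.44 = 136  |  240 × 0.173 = 42 → total 178
Band 2: 211 × 0.964 = 203
Band 3: 308 × 0.977 = 301
Band 4: 240 × 0.956 = 229
Band 5: 567 × 0.965 = 547
Band 6: 280 × 0.957 = 268
Giving 178 / 203 / 301 / 229 / 547 / 268.

178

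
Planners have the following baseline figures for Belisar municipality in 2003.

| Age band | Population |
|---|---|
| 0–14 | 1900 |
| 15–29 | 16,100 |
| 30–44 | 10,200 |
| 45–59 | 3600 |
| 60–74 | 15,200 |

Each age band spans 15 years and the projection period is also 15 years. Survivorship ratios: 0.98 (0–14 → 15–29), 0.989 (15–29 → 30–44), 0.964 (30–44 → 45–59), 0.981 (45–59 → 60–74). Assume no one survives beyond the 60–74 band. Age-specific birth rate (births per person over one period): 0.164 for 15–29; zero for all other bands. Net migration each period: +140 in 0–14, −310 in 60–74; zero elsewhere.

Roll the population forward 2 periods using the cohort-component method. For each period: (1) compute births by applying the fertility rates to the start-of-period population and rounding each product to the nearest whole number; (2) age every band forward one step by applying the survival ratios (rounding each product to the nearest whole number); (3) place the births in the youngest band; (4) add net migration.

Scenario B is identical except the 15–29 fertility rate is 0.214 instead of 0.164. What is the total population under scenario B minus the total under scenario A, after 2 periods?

Period 1.
Births: 16100 × 0.164 = 2640
15–29: 1900 × 0.98 = 1862
30–44: 16100 × 0.989 = 15923
45–59: 10200 × 0.964 = 9833
60–74: 3600 × 0.981 = 3532
Net migration: 0–14 + 140 → 2780; 60–74 − 310 → 3222
Population now: 0–14=2780, 15–29=1862, 30–44=15923, 45–59=9833, 60–74=3222
Period 2.
Births: 1862 × 0.164 = 305
15–29: 2780 × 0.98 = 2724
30–44: 1862 × 0.989 = 1842
45–59: 15923 × 0.964 = 15350
60–74: 9833 × 0.981 = 9646
Net migration: 0–14 + 140 → 445; 60–74 − 310 → 9336
Population now: 0–14=445, 15–29=2724, 30–44=1842, 45–59=15350, 60–74=9336
Scenario A total after 2 periods: 29697
Scenario B projection —
Period 1.
Births: 16100 × 0.214 = 3445
15–29: 1900 × 0.98 = 1862
30–44: 16100 × 0.989 = 15923
45–59: 10200 × 0.964 = 9833
60–74: 3600 × 0.981 = 3532
Net migration: 0–14 + 140 → 3585; 60–74 − 310 → 3222
Population now: 0–14=3585, 15–29=1862, 30–44=15923, 45–59=9833, 60–74=3222
Period 2.
Births: 1862 × 0.214 = 398
15–29: 3585 × 0.98 = 3513
30–44: 1862 × 0.989 = 1842
45–59: 15923 × 0.964 = 15350
60–74: 9833 × 0.981 = 9646
Net migration: 0–14 + 140 → 538; 60–74 − 310 → 9336
Population now: 0–14=538, 15–29=3513, 30–44=1842, 45–59=15350, 60–74=9336
Scenario B total after 2 periods: 30579
Difference B − A = 30579 − 29697 = 882

882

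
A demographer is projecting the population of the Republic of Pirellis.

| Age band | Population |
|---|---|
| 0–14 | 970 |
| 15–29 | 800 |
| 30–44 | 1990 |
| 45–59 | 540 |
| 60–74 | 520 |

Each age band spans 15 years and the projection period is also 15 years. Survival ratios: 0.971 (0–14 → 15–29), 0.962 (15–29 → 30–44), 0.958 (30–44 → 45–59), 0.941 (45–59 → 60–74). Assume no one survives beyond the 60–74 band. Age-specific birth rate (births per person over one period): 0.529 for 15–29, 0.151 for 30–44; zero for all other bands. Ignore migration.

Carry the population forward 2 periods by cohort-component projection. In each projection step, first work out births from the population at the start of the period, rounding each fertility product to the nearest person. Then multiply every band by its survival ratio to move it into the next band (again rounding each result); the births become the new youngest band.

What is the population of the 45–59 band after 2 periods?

738

Numbering the groups 1..5 from youngest to oldest:
After projecting period 1:
Births: 800 × 0.529 = 423 ; 1990 × 0.151 = 300 ⇒ total 723
Group 2: 970 × 0.971 = 942
Group 3: 800 × 0.962 = 770
Group 4: 1990 × 0.958 = 1906
Group 5: 540 × 0.941 = 508
End of period: [723, 942, 770, 1906, 508]
After projecting period 2:
Births: 942 × 0.529 = 498 ; 770 × 0.151 = 116 ⇒ total 614
Group 2: 723 × 0.971 = 702
Group 3: 942 × 0.962 = 906
Group 4: 770 × 0.958 = 738
Group 5: 1906 × 0.941 = 1794
End of period: [614, 702, 906, 738, 1794]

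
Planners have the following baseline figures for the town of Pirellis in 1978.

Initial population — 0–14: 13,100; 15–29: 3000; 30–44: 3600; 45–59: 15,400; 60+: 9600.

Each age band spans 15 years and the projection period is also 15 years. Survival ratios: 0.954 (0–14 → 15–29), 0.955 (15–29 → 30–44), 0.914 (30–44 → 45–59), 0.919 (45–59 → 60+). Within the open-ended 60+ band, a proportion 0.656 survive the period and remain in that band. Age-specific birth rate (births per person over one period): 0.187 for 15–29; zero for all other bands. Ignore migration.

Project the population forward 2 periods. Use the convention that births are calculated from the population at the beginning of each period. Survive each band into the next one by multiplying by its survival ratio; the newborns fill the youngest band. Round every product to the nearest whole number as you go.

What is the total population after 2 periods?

Let group 1 be 0–14 through group 5 = 60+.
Period 1:
Births: 3000 × 0.187 = 561
Group 2: 13100 × 0.954 = 12497
Group 3: 3000 × 0.955 = 2865
Group 4: 3600 × 0.914 = 3290
Group 5: 15400 × 0.919 + 9600 × 0.656 = 14153 + 6298 = 20451
→ [561, 12497, 2865, 3290, 20451]
Period 2:
Births: 12497 × 0.187 = 2337
Group 2: 561 × 0.954 = 535
Group 3: 12497 × 0.955 = 11935
Group 4: 2865 × 0.914 = 2619
Group 5: 3290 × 0.919 + 20451 × 0.656 = 3024 + 13416 = 16440
→ [2337, 535, 11935, 2619, 16440]
Total after period 2: 2337 + 535 + 11935 + 2619 + 16440 = 33866

33866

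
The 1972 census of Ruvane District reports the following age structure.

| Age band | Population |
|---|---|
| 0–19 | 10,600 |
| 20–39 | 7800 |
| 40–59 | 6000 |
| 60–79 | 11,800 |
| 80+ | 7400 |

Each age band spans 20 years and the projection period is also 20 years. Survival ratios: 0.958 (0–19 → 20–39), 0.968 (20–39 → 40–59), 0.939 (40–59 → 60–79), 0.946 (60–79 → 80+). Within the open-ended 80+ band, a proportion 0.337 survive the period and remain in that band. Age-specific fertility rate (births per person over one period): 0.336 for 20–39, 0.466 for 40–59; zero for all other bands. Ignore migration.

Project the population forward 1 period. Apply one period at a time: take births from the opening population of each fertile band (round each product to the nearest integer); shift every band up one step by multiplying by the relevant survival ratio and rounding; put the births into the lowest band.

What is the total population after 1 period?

42413

(Groups numbered youngest = 1 to oldest = 5.)
Period 1.
Births: 7800 × 0.336 = 2621  |  6000 × 0.466 = 2796 — total 5417
Group 2: 10600 × 0.958 = 10155
Group 3: 7800 × 0.968 = 7550
Group 4: 6000 × 0.939 = 5634
Group 5: 11800 × 0.946 + 7400 × 0.337 = 11163 + 2494 = 13657
Population now: 0–19=5417, 20–39=10155, 40–59=7550, 60–79=5634, 80+=13657
Total after period 1: 5417 + 10155 + 7550 + 5634 + 13657 = 42413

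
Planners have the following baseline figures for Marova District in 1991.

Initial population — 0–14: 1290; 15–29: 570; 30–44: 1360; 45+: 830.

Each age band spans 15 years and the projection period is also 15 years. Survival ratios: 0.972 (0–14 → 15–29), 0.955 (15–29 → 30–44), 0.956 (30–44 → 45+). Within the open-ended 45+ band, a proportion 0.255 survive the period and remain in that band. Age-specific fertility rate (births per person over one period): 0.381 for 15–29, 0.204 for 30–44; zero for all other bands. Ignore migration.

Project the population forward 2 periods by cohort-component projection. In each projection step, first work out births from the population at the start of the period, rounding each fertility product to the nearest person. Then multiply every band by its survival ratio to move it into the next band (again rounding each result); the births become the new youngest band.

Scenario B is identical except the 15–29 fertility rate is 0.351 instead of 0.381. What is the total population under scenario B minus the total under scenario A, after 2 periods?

After projecting period 1:
Births: 570 * 0.381 = 217, 1360 * 0.204 = 277 → total 494
15–29: 1290 * 0.972 = 1254
30–44: 570 * 0.955 = 544
45+: 1360 * 0.956 + 830 * 0.255 = 1300 + 212 = 1512
→ [494, 1254, 544, 1512]
After projecting period 2:
Births: 1254 * 0.381 = 478, 544 * 0.204 = 111 → total 589
15–29: 494 * 0.972 = 480
30–44: 1254 * 0.955 = 1198
45+: 544 * 0.956 + 1512 * 0.255 = 520 + 386 = 906
→ [589, 480, 1198, 906]
Scenario A total after 2 periods: 3173
Scenario B projection —
After projecting period 1:
Births: 570 * 0.351 = 200, 1360 * 0.204 = 277 → total 477
15–29: 1290 * 0.972 = 1254
30–44: 570 * 0.955 = 544
45+: 1360 * 0.956 + 830 * 0.255 = 1300 + 212 = 1512
→ [477, 1254, 544, 1512]
After projecting period 2:
Births: 1254 * 0.351 = 440, 544 * 0.204 = 111 → total 551
15–29: 477 * 0.972 = 464
30–44: 1254 * 0.955 = 1198
45+: 544 * 0.956 + 1512 * 0.255 = 520 + 386 = 906
→ [551, 464, 1198, 906]
Scenario B total after 2 periods: 3119
Difference B − A = 3119 − 3173 = -54

-54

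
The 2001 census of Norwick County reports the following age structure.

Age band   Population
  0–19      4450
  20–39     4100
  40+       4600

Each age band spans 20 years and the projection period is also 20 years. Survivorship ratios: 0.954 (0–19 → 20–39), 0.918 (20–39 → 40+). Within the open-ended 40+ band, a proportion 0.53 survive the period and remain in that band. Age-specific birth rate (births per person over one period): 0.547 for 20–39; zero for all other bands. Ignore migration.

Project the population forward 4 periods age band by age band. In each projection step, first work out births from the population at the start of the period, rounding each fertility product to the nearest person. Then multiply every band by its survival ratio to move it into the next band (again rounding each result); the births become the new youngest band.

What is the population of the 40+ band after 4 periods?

Period 1.
Births: 4100 × 0.547 = 2243
20–39: 4450 × 0.954 = 4245
40+: 4100 × 0.918 + 4600 × 0.53 = 3764 + 2438 = 6202
End of period: [2243, 4245, 6202]
Period 2.
Births: 4245 × 0.547 = 2322
20–39: 2243 × 0.954 = 2140
40+: 4245 × 0.918 + 6202 × 0.53 = 3897 + 3287 = 7184
End of period: [2322, 2140, 7184]
Period 3.
Births: 2140 × 0.547 = 1171
20–39: 2322 × 0.954 = 2215
40+: 2140 × 0.918 + 7184 × 0.53 = 1965 + 3808 = 5773
End of period: [1171, 2215, 5773]
Period 4.
Births: 2215 × 0.547 = 1212
20–39: 1171 × 0.954 = 1117
40+: 2215 × 0.918 + 5773 × 0.53 = 2033 + 3060 = 5093
End of period: [1212, 1117, 5093]

5093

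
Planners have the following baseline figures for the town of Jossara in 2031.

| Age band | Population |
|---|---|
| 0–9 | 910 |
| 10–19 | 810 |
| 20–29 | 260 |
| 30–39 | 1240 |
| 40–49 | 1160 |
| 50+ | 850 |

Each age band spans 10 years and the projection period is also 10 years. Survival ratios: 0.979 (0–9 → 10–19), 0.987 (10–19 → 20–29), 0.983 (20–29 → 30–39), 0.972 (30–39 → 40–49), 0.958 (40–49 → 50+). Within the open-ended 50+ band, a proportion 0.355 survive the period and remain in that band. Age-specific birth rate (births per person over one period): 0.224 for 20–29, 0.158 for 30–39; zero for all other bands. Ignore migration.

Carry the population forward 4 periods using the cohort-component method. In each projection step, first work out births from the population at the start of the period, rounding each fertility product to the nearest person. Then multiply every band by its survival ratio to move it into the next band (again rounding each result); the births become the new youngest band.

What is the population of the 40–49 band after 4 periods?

840

After projecting period 1:
Births: 260 × 0.224 = 58  |  1240 × 0.158 = 196 — total 254
10–19: 910 × 0.979 = 891
20–29: 810 × 0.987 = 799
30–39: 260 × 0.983 = 256
40–49: 1240 × 0.972 = 1205
50+: 1160 × 0.958 + 850 × 0.355 = 1111 + 302 = 1413
→ [254, 891, 799, 256, 1205, 1413]
After projecting period 2:
Births: 799 × 0.224 = 179  |  256 × 0.158 = 40 — total 219
10–19: 254 × 0.979 = 249
20–29: 891 × 0.987 = 879
30–39: 799 × 0.983 = 785
40–49: 256 × 0.972 = 249
50+: 1205 × 0.958 + 1413 × 0.355 = 1154 + 502 = 1656
→ [219, 249, 879, 785, 249, 1656]
After projecting period 3:
Births: 879 × 0.224 = 197  |  785 × 0.158 = 124 — total 321
10–19: 219 × 0.979 = 214
20–29: 249 × 0.987 = 246
30–39: 879 × 0.983 = 864
40–49: 785 × 0.972 = 763
50+: 249 × 0.958 + 1656 × 0.355 = 239 + 588 = 827
→ [321, 214, 246, 864, 763, 827]
After projecting period 4:
Births: 246 × 0.224 = 55  |  864 × 0.158 = 137 — total 192
10–19: 321 × 0.979 = 314
20–29: 214 × 0.987 = 211
30–39: 246 × 0.983 = 242
40–49: 864 × 0.972 = 840
50+: 763 × 0.958 + 827 × 0.355 = 731 + 294 = 1025
→ [192, 314, 211, 242, 840, 1025]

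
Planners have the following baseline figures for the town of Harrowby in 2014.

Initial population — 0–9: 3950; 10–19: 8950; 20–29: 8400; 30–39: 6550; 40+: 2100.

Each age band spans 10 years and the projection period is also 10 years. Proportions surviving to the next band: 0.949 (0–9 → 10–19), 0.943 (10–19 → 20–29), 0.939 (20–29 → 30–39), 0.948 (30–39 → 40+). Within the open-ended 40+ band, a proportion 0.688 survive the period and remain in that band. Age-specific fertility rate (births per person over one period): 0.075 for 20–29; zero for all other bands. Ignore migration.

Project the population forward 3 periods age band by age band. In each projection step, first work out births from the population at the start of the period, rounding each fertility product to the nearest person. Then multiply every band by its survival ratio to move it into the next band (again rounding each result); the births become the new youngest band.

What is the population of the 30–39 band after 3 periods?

Period 1:
Births: 8400 * 0.075 = 630
10–19: 3950 * 0.949 = 3749
20–29: 8950 * 0.943 = 8440
30–39: 8400 * 0.939 = 7888
40+: 6550 * 0.948 + 2100 * 0.688 = 6209 + 1445 = 7654
→ [630, 3749, 8440, 7888, 7654]
Period 2:
Births: 8440 * 0.075 = 633
10–19: 630 * 0.949 = 598
20–29: 3749 * 0.943 = 3535
30–39: 8440 * 0.939 = 7925
40+: 7888 * 0.948 + 7654 * 0.688 = 7478 + 5266 = 12744
→ [633, 598, 3535, 7925, 12744]
Period 3:
Births: 3535 * 0.075 = 265
10–19: 633 * 0.949 = 601
20–29: 598 * 0.943 = 564
30–39: 3535 * 0.939 = 3319
40+: 7925 * 0.948 + 12744 * 0.688 = 7513 + 8768 = 16281
→ [265, 601, 564, 3319, 16281]

3319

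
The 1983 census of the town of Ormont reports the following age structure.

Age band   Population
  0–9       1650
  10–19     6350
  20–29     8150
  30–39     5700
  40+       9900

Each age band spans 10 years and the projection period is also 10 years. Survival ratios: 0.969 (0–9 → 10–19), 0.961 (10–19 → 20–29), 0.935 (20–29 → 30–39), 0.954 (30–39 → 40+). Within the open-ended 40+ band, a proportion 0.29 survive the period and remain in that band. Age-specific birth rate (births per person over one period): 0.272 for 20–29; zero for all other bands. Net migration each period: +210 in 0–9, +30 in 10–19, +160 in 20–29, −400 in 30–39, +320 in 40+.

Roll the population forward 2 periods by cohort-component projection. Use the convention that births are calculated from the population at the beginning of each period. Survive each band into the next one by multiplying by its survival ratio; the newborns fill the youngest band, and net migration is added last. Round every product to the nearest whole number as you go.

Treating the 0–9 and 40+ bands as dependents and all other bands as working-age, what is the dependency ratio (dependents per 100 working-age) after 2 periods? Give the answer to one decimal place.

Numbering the bands 1..5 from youngest to oldest:
— Period 1 —
Births: 8150 * 0.272 = 2217
Band 2: 1650 * 0.969 = 1599
Band 3: 6350 * 0.961 = 6102
Band 4: 8150 * 0.935 = 7620
Band 5: 5700 * 0.954 + 9900 * 0.29 = 5438 + 2871 = 8309
Net migration: Band 1 + 210 → 2427; Band 2 + 30 → 1629; Band 3 + 160 → 6262; Band 4 − 400 → 7220; Band 5 + 320 → 8629
Giving 2427 / 1629 / 6262 / 7220 / 8629.
— Period 2 —
Births: 6262 * 0.272 = 1703
Band 2: 2427 * 0.969 = 2352
Band 3: 1629 * 0.961 = 1565
Band 4: 6262 * 0.935 = 5855
Band 5: 7220 * 0.954 + 8629 * 0.29 = 6888 + 2502 = 9390
Net migration: Band 1 + 210 → 1913; Band 2 + 30 → 2382; Band 3 + 160 → 1725; Band 4 − 400 → 5455; Band 5 + 320 → 9710
Giving 1913 / 2382 / 1725 / 5455 / 9710.
Dependents (band 0–9 + band 40+) = 1913 + 9710 = 11623; working-age = 9562; ratio = 11623/9562 × 100 = 121.6

121.6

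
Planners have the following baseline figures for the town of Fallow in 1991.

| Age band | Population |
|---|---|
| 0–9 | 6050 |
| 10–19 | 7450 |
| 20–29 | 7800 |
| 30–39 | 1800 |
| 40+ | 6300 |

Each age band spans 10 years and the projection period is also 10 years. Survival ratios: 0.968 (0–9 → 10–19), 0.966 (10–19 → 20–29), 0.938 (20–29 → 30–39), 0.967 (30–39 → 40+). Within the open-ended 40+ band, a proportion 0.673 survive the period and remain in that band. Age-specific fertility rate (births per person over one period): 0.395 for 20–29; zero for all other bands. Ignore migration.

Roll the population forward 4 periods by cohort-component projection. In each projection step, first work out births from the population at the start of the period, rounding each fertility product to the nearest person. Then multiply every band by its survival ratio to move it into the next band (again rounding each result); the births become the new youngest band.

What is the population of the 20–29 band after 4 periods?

2658

Numbering the bands 1..5 from youngest to oldest:
[period 1]
Births: 7800 * 0.395 = 3081
Band 2: 6050 * 0.968 = 5856
Band 3: 7450 * 0.966 = 7197
Band 4: 7800 * 0.938 = 7316
Band 5: 1800 * 0.967 + 6300 * 0.673 = 1741 + 4240 = 5981
→ [3081, 5856, 7197, 7316, 5981]
[period 2]
Births: 7197 * 0.395 = 2843
Band 2: 3081 * 0.968 = 2982
Band 3: 5856 * 0.966 = 5657
Band 4: 7197 * 0.938 = 6751
Band 5: 7316 * 0.967 + 5981 * 0.673 = 7075 + 4025 = 11100
→ [2843, 2982, 5657, 6751, 11100]
[period 3]
Births: 5657 * 0.395 = 2235
Band 2: 2843 * 0.968 = 2752
Band 3: 2982 * 0.966 = 2881
Band 4: 5657 * 0.938 = 5306
Band 5: 6751 * 0.967 + 11100 * 0.673 = 6528 + 7470 = 13998
→ [2235, 2752, 2881, 5306, 13998]
[period 4]
Births: 2881 * 0.395 = 1138
Band 2: 2235 * 0.968 = 2163
Band 3: 2752 * 0.966 = 2658
Band 4: 2881 * 0.938 = 2702
Band 5: 5306 * 0.967 + 13998 * 0.673 = 5131 + 9421 = 14552
→ [1138, 2163, 2658, 2702, 14552]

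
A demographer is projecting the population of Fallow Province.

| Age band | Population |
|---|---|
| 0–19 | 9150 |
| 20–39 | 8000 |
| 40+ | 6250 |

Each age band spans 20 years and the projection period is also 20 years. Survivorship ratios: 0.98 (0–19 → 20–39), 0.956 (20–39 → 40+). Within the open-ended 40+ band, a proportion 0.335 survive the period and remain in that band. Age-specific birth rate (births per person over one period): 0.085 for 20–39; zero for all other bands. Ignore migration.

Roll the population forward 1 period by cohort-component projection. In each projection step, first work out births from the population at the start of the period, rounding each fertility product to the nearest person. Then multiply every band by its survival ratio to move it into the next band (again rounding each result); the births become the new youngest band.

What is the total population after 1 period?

19389

Let group 1 be 0–19 through group 3 = 40+.
[period 1]
Births: 8000 × 0.085 = 680
Group 2: 9150 × 0.98 = 8967
Group 3: 8000 × 0.956 + 6250 × 0.335 = 7648 + 2094 = 9742
→ [680, 8967, 9742]
Total after period 1: 680 + 8967 + 9742 = 19389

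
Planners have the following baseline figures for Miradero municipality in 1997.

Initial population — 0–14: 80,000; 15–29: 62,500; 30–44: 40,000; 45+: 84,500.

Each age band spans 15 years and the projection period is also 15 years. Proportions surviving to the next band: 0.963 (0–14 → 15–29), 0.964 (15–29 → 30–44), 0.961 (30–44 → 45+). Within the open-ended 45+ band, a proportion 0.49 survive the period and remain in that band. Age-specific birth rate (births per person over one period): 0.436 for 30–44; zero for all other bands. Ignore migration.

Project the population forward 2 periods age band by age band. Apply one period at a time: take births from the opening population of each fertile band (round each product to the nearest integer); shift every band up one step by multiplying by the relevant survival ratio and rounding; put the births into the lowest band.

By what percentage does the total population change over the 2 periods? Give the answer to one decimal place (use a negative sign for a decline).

Period 1.
Births: 40000 × 0.436 = 17440
15–29: 80000 × 0.963 = 77040
30–44: 62500 × 0.964 = 60250
45+: 40000 × 0.961 + 84500 × 0.49 = 38440 + 41405 = 79845
Giving 17440 / 77040 / 60250 / 79845.
Period 2.
Births: 60250 × 0.436 = 26269
15–29: 17440 × 0.963 = 16795
30–44: 77040 × 0.964 = 74267
45+: 60250 × 0.961 + 79845 × 0.49 = 57900 + 39124 = 97024
Giving 26269 / 16795 / 74267 / 97024.
Total: 267000 → 214355; change = -52645; percentage change = -19.7%

-19.7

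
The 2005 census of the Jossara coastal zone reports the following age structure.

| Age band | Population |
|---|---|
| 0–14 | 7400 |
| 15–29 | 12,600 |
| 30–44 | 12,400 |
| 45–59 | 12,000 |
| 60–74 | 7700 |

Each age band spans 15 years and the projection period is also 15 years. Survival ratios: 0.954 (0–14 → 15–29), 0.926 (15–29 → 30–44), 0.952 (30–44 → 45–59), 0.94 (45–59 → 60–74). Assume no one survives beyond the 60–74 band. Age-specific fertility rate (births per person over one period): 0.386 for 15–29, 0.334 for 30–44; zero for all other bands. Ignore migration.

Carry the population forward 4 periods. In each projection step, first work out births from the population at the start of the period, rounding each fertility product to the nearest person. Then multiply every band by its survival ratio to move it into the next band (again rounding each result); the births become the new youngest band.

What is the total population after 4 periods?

[period 1]
Births: 12600 * 0.386 = 4864, 12400 * 0.334 = 4142 ⇒ total 9006
15–29: 7400 * 0.954 = 7060
30–44: 12600 * 0.926 = 11668
45–59: 12400 * 0.952 = 11805
60–74: 12000 * 0.94 = 11280
Giving 9006 / 7060 / 11668 / 11805 / 11280.
[period 2]
Births: 7060 * 0.386 = 2725, 11668 * 0.334 = 3897 ⇒ total 6622
15–29: 9006 * 0.954 = 8592
30–44: 7060 * 0.926 = 6538
45–59: 11668 * 0.952 = 11108
60–74: 11805 * 0.94 = 11097
Giving 6622 / 8592 / 6538 / 11108 / 11097.
[period 3]
Births: 8592 * 0.386 = 3317, 6538 * 0.334 = 2184 ⇒ total 5501
15–29: 6622 * 0.954 = 6317
30–44: 8592 * 0.926 = 7956
45–59: 6538 * 0.952 = 6224
60–74: 11108 * 0.94 = 10442
Giving 5501 / 6317 / 7956 / 6224 / 10442.
[period 4]
Births: 6317 * 0.386 = 2438, 7956 * 0.334 = 2657 ⇒ total 5095
15–29: 5501 * 0.954 = 5248
30–44: 6317 * 0.926 = 5850
45–59: 7956 * 0.952 = 7574
60–74: 6224 * 0.94 = 5851
Giving 5095 / 5248 / 5850 / 7574 / 5851.
Total after period 4: 5095 + 5248 + 5850 + 7574 + 5851 = 29618

29618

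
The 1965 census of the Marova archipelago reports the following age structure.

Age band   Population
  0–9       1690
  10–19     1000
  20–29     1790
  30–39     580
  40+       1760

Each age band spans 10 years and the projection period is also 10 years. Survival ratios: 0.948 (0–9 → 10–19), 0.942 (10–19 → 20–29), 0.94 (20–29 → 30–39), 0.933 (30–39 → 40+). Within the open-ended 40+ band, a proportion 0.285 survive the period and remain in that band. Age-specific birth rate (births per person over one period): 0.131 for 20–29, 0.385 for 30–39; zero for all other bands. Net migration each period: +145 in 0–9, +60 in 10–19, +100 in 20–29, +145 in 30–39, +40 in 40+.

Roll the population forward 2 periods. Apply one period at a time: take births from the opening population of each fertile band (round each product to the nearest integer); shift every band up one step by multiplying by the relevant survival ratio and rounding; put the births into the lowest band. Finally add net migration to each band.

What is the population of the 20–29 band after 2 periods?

(Bands numbered youngest = 1 to oldest = 5.)
[period 1]
Births: 1790 * 0.131 = 234, 580 * 0.385 = 223 — total 457
Band 2: 1690 * 0.948 = 1602
Band 3: 1000 * 0.942 = 942
Band 4: 1790 * 0.94 = 1683
Band 5: 580 * 0.933 + 1760 * 0.285 = 541 + 502 = 1043
Net migration: Band 1 + 145 → 602; Band 2 + 60 → 1662; Band 3 + 100 → 1042; Band 4 + 145 → 1828; Band 5 + 40 → 1083
Population now: 0–9=602, 10–19=1662, 20–29=1042, 30–39=1828, 40+=1083
[period 2]
Births: 1042 * 0.131 = 137, 1828 * 0.385 = 704 — total 841
Band 2: 602 * 0.948 = 571
Band 3: 1662 * 0.942 = 1566
Band 4: 1042 * 0.94 = 979
Band 5: 1828 * 0.933 + 1083 * 0.285 = 1706 + 309 = 2015
Net migration: Band 1 + 145 → 986; Band 2 + 60 → 631; Band 3 + 100 → 1666; Band 4 + 145 → 1124; Band 5 + 40 → 2055
Population now: 0–9=986, 10–19=631, 20–29=1666, 30–39=1124, 40+=2055

1666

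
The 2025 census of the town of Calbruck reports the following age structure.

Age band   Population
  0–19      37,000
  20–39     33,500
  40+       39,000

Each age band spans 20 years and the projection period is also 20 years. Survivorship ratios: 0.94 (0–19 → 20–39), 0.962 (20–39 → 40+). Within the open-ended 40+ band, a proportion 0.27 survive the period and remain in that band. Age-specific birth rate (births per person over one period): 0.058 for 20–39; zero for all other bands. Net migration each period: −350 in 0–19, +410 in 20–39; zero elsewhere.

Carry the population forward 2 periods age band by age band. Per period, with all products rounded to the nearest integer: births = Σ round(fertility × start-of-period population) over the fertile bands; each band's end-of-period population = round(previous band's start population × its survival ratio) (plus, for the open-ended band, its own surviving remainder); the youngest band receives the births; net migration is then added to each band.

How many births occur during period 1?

[period 1]
Births: 33500 * 0.058 = 1943
20–39: 37000 * 0.94 = 34780
40+: 33500 * 0.962 + 39000 * 0.27 = 32227 + 10530 = 42757
Net migration: 0–19 − 350 → 1593; 20–39 + 410 → 35190
Giving 1593 / 35190 / 42757.

1943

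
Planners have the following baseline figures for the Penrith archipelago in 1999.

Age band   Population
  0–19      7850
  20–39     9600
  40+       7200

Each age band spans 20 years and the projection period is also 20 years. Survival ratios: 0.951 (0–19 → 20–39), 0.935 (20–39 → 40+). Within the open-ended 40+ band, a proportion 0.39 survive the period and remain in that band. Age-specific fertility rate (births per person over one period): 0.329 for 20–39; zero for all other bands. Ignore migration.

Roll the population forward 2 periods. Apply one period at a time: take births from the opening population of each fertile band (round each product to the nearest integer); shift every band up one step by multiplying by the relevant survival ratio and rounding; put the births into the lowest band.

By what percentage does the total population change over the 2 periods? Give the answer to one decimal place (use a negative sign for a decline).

-30.9

(Groups numbered youngest = 1 to oldest = 3.)
Period 1:
Births: 9600 × 0.329 = 3158
Group 2: 7850 × 0.951 = 7465
Group 3: 9600 × 0.935 + 7200 × 0.39 = 8976 + 2808 = 11784
Population now: 0–19=3158, 20–39=7465, 40+=11784
Period 2:
Births: 7465 × 0.329 = 2456
Group 2: 3158 × 0.951 = 3003
Group 3: 7465 × 0.935 + 11784 × 0.39 = 6980 + 4596 = 11576
Population now: 0–19=2456, 20–39=3003, 40+=11576
Total: 24650 → 17035; change = -7615; percentage change = -30.9%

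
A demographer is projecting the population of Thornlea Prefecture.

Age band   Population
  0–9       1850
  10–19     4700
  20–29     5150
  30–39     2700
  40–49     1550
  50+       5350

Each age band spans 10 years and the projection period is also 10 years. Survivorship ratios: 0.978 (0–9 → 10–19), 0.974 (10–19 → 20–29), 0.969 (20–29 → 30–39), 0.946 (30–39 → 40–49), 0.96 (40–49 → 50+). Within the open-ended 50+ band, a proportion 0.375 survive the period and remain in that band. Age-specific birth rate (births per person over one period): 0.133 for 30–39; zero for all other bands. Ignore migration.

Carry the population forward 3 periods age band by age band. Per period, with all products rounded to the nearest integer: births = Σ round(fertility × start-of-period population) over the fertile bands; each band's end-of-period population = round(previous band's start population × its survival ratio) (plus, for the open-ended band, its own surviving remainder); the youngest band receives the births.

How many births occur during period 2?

664

Call the bands 1 to 6, youngest first.
After projecting period 1:
Births: 2700 * 0.133 = 359
Band 2: 1850 * 0.978 = 1809
Band 3: 4700 * 0.974 = 4578
Band 4: 5150 * 0.969 = 4990
Band 5: 2700 * 0.946 = 2554
Band 6: 1550 * 0.96 + 5350 * 0.375 = 1488 + 2006 = 3494
Giving 359 / 1809 / 4578 / 4990 / 2554 / 3494.
After projecting period 2:
Births: 4990 * 0.133 = 664
Band 2: 359 * 0.978 = 351
Band 3: 1809 * 0.974 = 1762
Band 4: 4578 * 0.969 = 4436
Band 5: 4990 * 0.946 = 4721
Band 6: 2554 * 0.96 + 3494 * 0.375 = 2452 + 1310 = 3762
Giving 664 / 351 / 1762 / 4436 / 4721 / 3762.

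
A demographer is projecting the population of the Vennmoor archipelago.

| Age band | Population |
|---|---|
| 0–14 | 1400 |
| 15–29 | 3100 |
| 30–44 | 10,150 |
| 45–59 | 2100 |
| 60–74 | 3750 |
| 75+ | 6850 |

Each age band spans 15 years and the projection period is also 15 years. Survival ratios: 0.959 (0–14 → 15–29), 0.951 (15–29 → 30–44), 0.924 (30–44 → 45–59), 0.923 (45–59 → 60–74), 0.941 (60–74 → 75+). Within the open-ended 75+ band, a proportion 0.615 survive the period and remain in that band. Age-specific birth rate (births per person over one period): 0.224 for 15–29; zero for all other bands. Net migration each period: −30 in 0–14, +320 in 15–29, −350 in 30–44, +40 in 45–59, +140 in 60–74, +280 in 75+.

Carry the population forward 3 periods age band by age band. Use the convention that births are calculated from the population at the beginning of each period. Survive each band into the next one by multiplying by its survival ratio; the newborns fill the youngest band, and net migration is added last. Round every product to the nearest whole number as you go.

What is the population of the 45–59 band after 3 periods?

1178

[period 1]
Births: 3100 × 0.224 = 694
15–29: 1400 × 0.959 = 1343
30–44: 3100 × 0.951 = 2948
45–59: 10150 × 0.924 = 9379
60–74: 2100 × 0.923 = 1938
75+: 3750 × 0.941 + 6850 × 0.615 = 3529 + 4213 = 7742
Net migration: 0–14 − 30 → 664; 15–29 + 320 → 1663; 30–44 − 350 → 2598; 45–59 + 40 → 9419; 60–74 + 140 → 2078; 75+ + 280 → 8022
Population now: 0–14=664, 15–29=1663, 30–44=2598, 45–59=9419, 60–74=2078, 75+=8022
[period 2]
Births: 1663 × 0.224 = 373
15–29: 664 × 0.959 = 637
30–44: 1663 × 0.951 = 1582
45–59: 2598 × 0.924 = 2401
60–74: 9419 × 0.923 = 8694
75+: 2078 × 0.941 + 8022 × 0.615 = 1955 + 4934 = 6889
Net migration: 0–14 − 30 → 343; 15–29 + 320 → 957; 30–44 − 350 → 1232; 45–59 + 40 → 2441; 60–74 + 140 → 8834; 75+ + 280 → 7169
Population now: 0–14=343, 15–29=957, 30–44=1232, 45–59=2441, 60–74=8834, 75+=7169
[period 3]
Births: 957 × 0.224 = 214
15–29: 343 × 0.959 = 329
30–44: 957 × 0.951 = 910
45–59: 1232 × 0.924 = 1138
60–74: 2441 × 0.923 = 2253
75+: 8834 × 0.941 + 7169 × 0.615 = 8313 + 4409 = 12722
Net migration: 0–14 − 30 → 184; 15–29 + 320 → 649; 30–44 − 350 → 560; 45–59 + 40 → 1178; 60–74 + 140 → 2393; 75+ + 280 → 13002
Population now: 0–14=184, 15–29=649, 30–44=560, 45–59=1178, 60–74=2393, 75+=13002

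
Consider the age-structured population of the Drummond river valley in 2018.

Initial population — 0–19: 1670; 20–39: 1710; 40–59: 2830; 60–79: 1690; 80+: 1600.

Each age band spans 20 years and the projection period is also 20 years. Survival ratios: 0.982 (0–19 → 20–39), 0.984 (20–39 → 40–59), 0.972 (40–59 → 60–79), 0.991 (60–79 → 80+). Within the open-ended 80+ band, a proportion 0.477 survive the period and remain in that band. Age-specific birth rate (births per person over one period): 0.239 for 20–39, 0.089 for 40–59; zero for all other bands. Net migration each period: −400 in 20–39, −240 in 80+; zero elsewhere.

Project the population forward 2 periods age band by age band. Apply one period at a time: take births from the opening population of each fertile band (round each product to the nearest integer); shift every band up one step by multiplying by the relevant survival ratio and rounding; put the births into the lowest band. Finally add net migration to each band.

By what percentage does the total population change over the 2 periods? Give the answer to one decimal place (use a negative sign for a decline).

[period 1]
Births: 1710 * 0.239 = 409, 2830 * 0.089 = 252 — total 661
20–39: 1670 * 0.982 = 1640
40–59: 1710 * 0.984 = 1683
60–79: 2830 * 0.972 = 2751
80+: 1690 * 0.991 + 1600 * 0.477 = 1675 + 763 = 2438
Net migration: 20–39 − 400 → 1240; 80+ − 240 → 2198
→ [661, 1240, 1683, 2751, 2198]
[period 2]
Births: 1240 * 0.239 = 296, 1683 * 0.089 = 150 — total 446
20–39: 661 * 0.982 = 649
40–59: 1240 * 0.984 = 1220
60–79: 1683 * 0.972 = 1636
80+: 2751 * 0.991 + 2198 * 0.477 = 2726 + 1048 = 3774
Net migration: 20–39 − 400 → 249; 80+ − 240 → 3534
→ [446, 249, 1220, 1636, 3534]
Total: 9500 → 7085; change = -2415; percentage change = -25.4%

-25.4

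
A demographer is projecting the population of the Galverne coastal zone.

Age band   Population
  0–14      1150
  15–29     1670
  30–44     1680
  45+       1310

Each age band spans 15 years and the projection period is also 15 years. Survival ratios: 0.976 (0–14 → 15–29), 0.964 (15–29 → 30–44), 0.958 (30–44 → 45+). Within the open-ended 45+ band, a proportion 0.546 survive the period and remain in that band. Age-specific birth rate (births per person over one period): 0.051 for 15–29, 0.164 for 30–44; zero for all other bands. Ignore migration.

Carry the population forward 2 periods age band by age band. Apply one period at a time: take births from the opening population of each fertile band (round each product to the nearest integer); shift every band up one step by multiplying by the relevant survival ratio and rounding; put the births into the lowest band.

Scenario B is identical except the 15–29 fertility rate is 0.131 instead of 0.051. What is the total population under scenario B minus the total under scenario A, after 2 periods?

After projecting period 1:
Births: 1670 * 0.051 = 85  |  1680 * 0.164 = 276 → total 361
15–29: 1150 * 0.976 = 1122
30–44: 1670 * 0.964 = 1610
45+: 1680 * 0.958 + 1310 * 0.546 = 1609 + 715 = 2324
Giving 361 / 1122 / 1610 / 2324.
After projecting period 2:
Births: 1122 * 0.051 = 57  |  1610 * 0.164 = 264 → total 321
15–29: 361 * 0.976 = 352
30–44: 1122 * 0.964 = 1082
45+: 1610 * 0.958 + 2324 * 0.546 = 1542 + 1269 = 2811
Giving 321 / 352 / 1082 / 2811.
Scenario A total after 2 periods: 4566
Scenario B projection —
After projecting period 1:
Births: 1670 * 0.131 = 219  |  1680 * 0.164 = 276 → total 495
15–29: 1150 * 0.976 = 1122
30–44: 1670 * 0.964 = 1610
45+: 1680 * 0.958 + 1310 * 0.546 = 1609 + 715 = 2324
Giving 495 / 1122 / 1610 / 2324.
After projecting period 2:
Births: 1122 * 0.131 = 147  |  1610 * 0.164 = 264 → total 411
15–29: 495 * 0.976 = 483
30–44: 1122 * 0.964 = 1082
45+: 1610 * 0.958 + 2324 * 0.546 = 1542 + 1269 = 2811
Giving 411 / 483 / 1082 / 2811.
Scenario B total after 2 periods: 4787
Difference B − A = 4787 − 4566 = 221

221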